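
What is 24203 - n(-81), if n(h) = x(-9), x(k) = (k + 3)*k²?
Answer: 24689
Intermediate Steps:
x(k) = k²*(3 + k) (x(k) = (3 + k)*k² = k²*(3 + k))
n(h) = -486 (n(h) = (-9)²*(3 - 9) = 81*(-6) = -486)
24203 - n(-81) = 24203 - 1*(-486) = 24203 + 486 = 24689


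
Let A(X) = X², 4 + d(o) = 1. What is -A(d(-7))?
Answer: -9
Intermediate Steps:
d(o) = -3 (d(o) = -4 + 1 = -3)
-A(d(-7)) = -1*(-3)² = -1*9 = -9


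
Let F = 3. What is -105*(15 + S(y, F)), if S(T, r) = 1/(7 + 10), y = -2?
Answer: -26880/17 ≈ -1581.2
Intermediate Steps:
S(T, r) = 1/17
-105*(15 + S(y, F)) = -105*(15 + 1/17) = -105*256/17 = -26880/17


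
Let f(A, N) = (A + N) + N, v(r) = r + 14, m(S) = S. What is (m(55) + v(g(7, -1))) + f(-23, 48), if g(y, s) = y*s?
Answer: 135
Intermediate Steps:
g(y, s) = s*y
v(r) = 14 + r
f(A, N) = A + 2*N
(m(55) + v(g(7, -1))) + f(-23, 48) = (55 + (14 - 1*7)) + (-23 + 2*48) = (55 + (14 - 7)) + (-23 + 96) = (55 + 7) + 73 = 62 + 73 = 135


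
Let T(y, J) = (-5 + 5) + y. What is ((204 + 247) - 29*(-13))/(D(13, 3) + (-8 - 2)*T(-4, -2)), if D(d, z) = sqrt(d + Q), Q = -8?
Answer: 6624/319 - 828*sqrt(5)/1595 ≈ 19.604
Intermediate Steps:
T(y, J) = y (T(y, J) = 0 + y = y)
D(d, z) = sqrt(-8 + d) (D(d, z) = sqrt(d - 8) = sqrt(-8 + d))
((204 + 247) - 29*(-13))/(D(13, 3) + (-8 - 2)*T(-4, -2)) = ((204 + 247) - 29*(-13))/(sqrt(-8 + 13) + (-8 - 2)*(-4)) = (451 + 377)/(sqrt(5) - 10*(-4)) = 828/(sqrt(5) + 40) = 828/(40 + sqrt(5))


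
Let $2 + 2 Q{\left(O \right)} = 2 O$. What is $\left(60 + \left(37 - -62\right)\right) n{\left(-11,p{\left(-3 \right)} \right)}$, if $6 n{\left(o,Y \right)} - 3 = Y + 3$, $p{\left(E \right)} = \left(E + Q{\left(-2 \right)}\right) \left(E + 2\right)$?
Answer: $318$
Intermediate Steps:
$Q{\left(O \right)} = -1 + O$ ($Q{\left(O \right)} = -1 + \frac{2 O}{2} = -1 + O$)
$p{\left(E \right)} = \left(-3 + E\right) \left(2 + E\right)$ ($p{\left(E \right)} = \left(E - 3\right) \left(E + 2\right) = \left(E - 3\right) \left(2 + E\right) = \left(-3 + E\right) \left(2 + E\right)$)
$n{\left(o,Y \right)} = 1 + \frac{Y}{6}$ ($n{\left(o,Y \right)} = \frac{1}{2} + \frac{Y + 3}{6} = \frac{1}{2} + \frac{3 + Y}{6} = \frac{1}{2} + \left(\frac{1}{2} + \frac{Y}{6}\right) = 1 + \frac{Y}{6}$)
$\left(60 + \left(37 - -62\right)\right) n{\left(-11,p{\left(-3 \right)} \right)} = \left(60 + \left(37 - -62\right)\right) \left(1 + \frac{-6 + \left(-3\right)^{2} - -3}{6}\right) = \left(60 + \left(37 + 62\right)\right) \left(1 + \frac{-6 + 9 + 3}{6}\right) = \left(60 + 99\right) \left(1 + \frac{1}{6} \cdot 6\right) = 159 \left(1 + 1\right) = 159 \cdot 2 = 318$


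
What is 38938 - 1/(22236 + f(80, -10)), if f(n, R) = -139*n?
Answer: 432834807/11116 ≈ 38938.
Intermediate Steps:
38938 - 1/(22236 + f(80, -10)) = 38938 - 1/(22236 - 139*80) = 38938 - 1/(22236 - 11120) = 38938 - 1/11116 = 432834807/11116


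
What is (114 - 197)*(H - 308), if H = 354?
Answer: -3818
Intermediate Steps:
(114 - 197)*(H - 308) = (114 - 197)*(354 - 308) = -83*46 = -3818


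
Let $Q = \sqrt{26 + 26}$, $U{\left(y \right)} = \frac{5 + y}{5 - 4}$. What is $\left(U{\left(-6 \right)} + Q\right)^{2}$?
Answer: $53 - 4 \sqrt{13} \approx 38.578$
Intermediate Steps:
$U{\left(y \right)} = 5 + y$ ($U{\left(y \right)} = \frac{5 + y}{1} = \left(5 + y\right) 1 = 5 + y$)
$Q = 2 \sqrt{13}$ ($Q = \sqrt{52} = 2 \sqrt{13} \approx 7.2111$)
$\left(U{\left(-6 \right)} + Q\right)^{2} = \left(\left(5 - 6\right) + 2 \sqrt{13}\right)^{2} = \left(-1 + 2 \sqrt{13}\right)^{2}$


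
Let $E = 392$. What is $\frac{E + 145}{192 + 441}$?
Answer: $\frac{179}{211} \approx 0.84834$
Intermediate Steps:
$\frac{E + 145}{192 + 441} = \frac{392 + 145}{192 + 441} = \frac{537}{633} = 537 \cdot \frac{1}{633} = \frac{179}{211}$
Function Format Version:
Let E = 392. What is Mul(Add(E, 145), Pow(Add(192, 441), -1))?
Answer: Rational(179, 211) ≈ 0.84834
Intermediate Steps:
Mul(Add(E, 145), Pow(Add(192, 441), -1)) = Mul(Add(392, 145), Pow(Add(192, 441), -1)) = Mul(537, Pow(633, -1)) = Mul(537, Rational(1, 633)) = Rational(179, 211)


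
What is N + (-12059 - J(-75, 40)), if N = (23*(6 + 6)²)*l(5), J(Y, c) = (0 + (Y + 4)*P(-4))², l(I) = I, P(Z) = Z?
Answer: -76155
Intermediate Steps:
J(Y, c) = (-16 - 4*Y)² (J(Y, c) = (0 + (Y + 4)*(-4))² = (0 + (4 + Y)*(-4))² = (0 + (-16 - 4*Y))² = (-16 - 4*Y)²)
N = 16560 (N = (23*(6 + 6)²)*5 = (23*12²)*5 = (23*144)*5 = 3312*5 = 16560)
N + (-12059 - J(-75, 40)) = 16560 + (-12059 - 16*(4 - 75)²) = 16560 + (-12059 - 16*(-71)²) = 16560 + (-12059 - 16*5041) = 16560 + (-12059 - 1*80656) = 16560 + (-12059 - 80656) = 16560 - 92715 = -76155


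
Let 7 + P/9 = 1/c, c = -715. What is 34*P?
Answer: -1531836/715 ≈ -2142.4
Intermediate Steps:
P = -45054/715 (P = -63 + 9/(-715) = -63 + 9*(-1/715) = -63 - 9/715 = -45054/715 ≈ -63.013)
34*P = 34*(-45054/715) = -1531836/715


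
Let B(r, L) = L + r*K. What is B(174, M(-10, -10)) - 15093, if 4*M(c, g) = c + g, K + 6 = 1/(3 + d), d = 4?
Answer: -112820/7 ≈ -16117.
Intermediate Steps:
K = -41/7 (K = -6 + 1/(3 + 4) = -6 + 1/7 = -41/7 ≈ -5.8571)
M(c, g) = c/4 + g/4 (M(c, g) = (c + g)/4 = c/4 + g/4)
B(r, L) = L - 41*r/7 (B(r, L) = L + r*(-41/7) = L - 41*r/7)
B(174, M(-10, -10)) - 15093 = (((1/4)*(-10) + (1/4)*(-10)) - 41/7*174) - 15093 = ((-5/2 - 5/2) - 7134/7) - 15093 = (-5 - 7134/7) - 15093 = -7169/7 - 15093 = -112820/7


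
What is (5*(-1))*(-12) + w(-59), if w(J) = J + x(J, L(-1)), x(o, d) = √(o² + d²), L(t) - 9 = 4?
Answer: 1 + 5*√146 ≈ 61.415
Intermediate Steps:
L(t) = 13 (L(t) = 9 + 4 = 13)
x(o, d) = √(d² + o²)
w(J) = J + √(169 + J²) (w(J) = J + √(13² + J²) = J + √(169 + J²))
(5*(-1))*(-12) + w(-59) = (5*(-1))*(-12) + (-59 + √(169 + (-59)²)) = -5*(-12) + (-59 + √(169 + 3481)) = 60 + (-59 + √3650) = 60 + (-59 + 5*√146) = 1 + 5*√146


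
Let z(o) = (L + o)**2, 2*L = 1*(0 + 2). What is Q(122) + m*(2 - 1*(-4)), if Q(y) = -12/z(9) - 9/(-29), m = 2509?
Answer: 10914288/725 ≈ 15054.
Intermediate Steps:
L = 1 (L = (1*(0 + 2))/2 = (1*2)/2 = (1/2)*2 = 1)
z(o) = (1 + o)**2
Q(y) = 138/725 (Q(y) = -12/(1 + 9)**2 - 9/(-29) = -12/(10**2) - 9*(-1/29) = -12/100 + 9/29 = -12*1/100 + 9/29 = -3/25 + 9/29 = 138/725)
Q(122) + m*(2 - 1*(-4)) = 138/725 + 2509*(2 - 1*(-4)) = 138/725 + 2509*(2 + 4) = 138/725 + 2509*6 = 138/725 + 15054 = 10914288/725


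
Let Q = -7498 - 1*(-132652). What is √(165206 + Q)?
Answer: 2*√72590 ≈ 538.85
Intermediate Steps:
Q = 125154 (Q = -7498 + 132652 = 125154)
√(165206 + Q) = √(165206 + 125154) = √290360 = 2*√72590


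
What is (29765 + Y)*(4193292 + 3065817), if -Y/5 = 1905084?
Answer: -68929994671395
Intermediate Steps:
Y = -9525420 (Y = -5*1905084 = -9525420)
(29765 + Y)*(4193292 + 3065817) = (29765 - 9525420)*(4193292 + 3065817) = -9495655*7259109 = -68929994671395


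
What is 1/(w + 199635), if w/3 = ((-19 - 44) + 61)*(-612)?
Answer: 1/203307 ≈ 4.9187e-6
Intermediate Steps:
w = 3672 (w = 3*(((-19 - 44) + 61)*(-612)) = 3*((-63 + 61)*(-612)) = 3*(-2*(-612)) = 3*1224 = 3672)
1/(w + 199635) = 1/(3672 + 199635) = 1/203307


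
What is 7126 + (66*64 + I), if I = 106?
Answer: 11456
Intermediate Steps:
7126 + (66*64 + I) = 7126 + (66*64 + 106) = 7126 + (4224 + 106) = 7126 + 4330 = 11456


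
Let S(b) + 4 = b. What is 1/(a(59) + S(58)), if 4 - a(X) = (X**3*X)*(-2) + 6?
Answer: 1/24234774 ≈ 4.1263e-8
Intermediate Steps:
S(b) = -4 + b
a(X) = -2 + 2*X**4 (a(X) = 4 - ((X**3*X)*(-2) + 6) = 4 - (X**4*(-2) + 6) = 4 - (-2*X**4 + 6) = 4 - (6 - 2*X**4) = 4 + (-6 + 2*X**4) = -2 + 2*X**4)
1/(a(59) + S(58)) = 1/((-2 + 2*59**4) + (-4 + 58)) = 1/((-2 + 2*12117361) + 54) = 1/((-2 + 24234722) + 54) = 1/(24234720 + 54) = 1/24234774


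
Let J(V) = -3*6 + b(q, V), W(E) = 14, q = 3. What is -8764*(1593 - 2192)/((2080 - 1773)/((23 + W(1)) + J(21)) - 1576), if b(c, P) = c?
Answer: -115491992/34365 ≈ -3360.7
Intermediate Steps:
J(V) = -15 (J(V) = -3*6 + 3 = -18 + 3 = -15)
-8764*(1593 - 2192)/((2080 - 1773)/((23 + W(1)) + J(21)) - 1576) = -8764*(1593 - 2192)/((2080 - 1773)/((23 + 14) - 15) - 1576) = -8764*(-599/(307/(37 - 15) - 1576)) = -8764*(-599/(307/22 - 1576)) = -8764/((-34365/22*(-1/599))) = -8764/34365/13178 = -8764*13178/34365 = -115491992/34365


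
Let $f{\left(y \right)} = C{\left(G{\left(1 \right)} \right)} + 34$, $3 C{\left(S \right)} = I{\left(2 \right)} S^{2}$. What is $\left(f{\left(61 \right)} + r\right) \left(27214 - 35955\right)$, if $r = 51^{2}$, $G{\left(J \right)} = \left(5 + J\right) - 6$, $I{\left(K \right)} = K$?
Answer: $-23032535$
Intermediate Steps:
$G{\left(J \right)} = -1 + J$ ($G{\left(J \right)} = \left(5 + J\right) - 6 = -1 + J$)
$C{\left(S \right)} = \frac{2 S^{2}}{3}$
$r = 2601$
$f{\left(y \right)} = 34$ ($f{\left(y \right)} = \frac{2 \left(-1 + 1\right)^{2}}{3} + 34 = \frac{2 \cdot 0^{2}}{3} + 34 = \frac{2}{3} \cdot 0 + 34 = 0 + 34 = 34$)
$\left(f{\left(61 \right)} + r\right) \left(27214 - 35955\right) = \left(34 + 2601\right) \left(27214 - 35955\right) = 2635 \left(-8741\right) = -23032535$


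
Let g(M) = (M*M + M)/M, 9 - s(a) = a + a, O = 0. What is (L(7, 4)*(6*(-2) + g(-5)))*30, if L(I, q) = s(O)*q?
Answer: -17280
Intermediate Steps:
s(a) = 9 - 2*a (s(a) = 9 - (a + a) = 9 - 2*a)
g(M) = (M + M**2)/M (g(M) = (M**2 + M)/M = (M + M**2)/M)
L(I, q) = 9*q (L(I, q) = (9 - 2*0)*q = (9 + 0)*q = 9*q)
(L(7, 4)*(6*(-2) + g(-5)))*30 = ((9*4)*(6*(-2) + (1 - 5)))*30 = (36*(-12 - 4))*30 = (36*(-16))*30 = -576*30 = -17280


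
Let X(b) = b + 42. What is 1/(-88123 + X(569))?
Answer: -1/87512 ≈ -1.1427e-5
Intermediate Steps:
X(b) = 42 + b
1/(-88123 + X(569)) = 1/(-88123 + (42 + 569)) = 1/(-88123 + 611) = 1/(-87512) = -1/87512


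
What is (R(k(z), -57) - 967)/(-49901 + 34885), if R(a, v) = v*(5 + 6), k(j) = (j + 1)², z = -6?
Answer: 797/7508 ≈ 0.10615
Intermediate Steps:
k(j) = (1 + j)²
R(a, v) = 11*v (R(a, v) = v*11 = 11*v)
(R(k(z), -57) - 967)/(-49901 + 34885) = (11*(-57) - 967)/(-49901 + 34885) = (-627 - 967)/(-15016) = -1594*(-1/15016) = 797/7508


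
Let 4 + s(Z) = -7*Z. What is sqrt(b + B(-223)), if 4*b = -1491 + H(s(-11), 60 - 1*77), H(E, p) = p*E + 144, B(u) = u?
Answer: I*sqrt(870) ≈ 29.496*I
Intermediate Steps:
s(Z) = -4 - 7*Z
H(E, p) = 144 + E*p (H(E, p) = E*p + 144 = 144 + E*p)
b = -647 (b = (-1491 + (144 + (-4 - 7*(-11))*(60 - 1*77)))/4 = (-1491 + (144 + (-4 + 77)*(60 - 77)))/4 = (-1491 + (144 + 73*(-17)))/4 = (-1491 + (144 - 1241))/4 = (-1491 - 1097)/4 = (1/4)*(-2588) = -647)
sqrt(b + B(-223)) = sqrt(-647 - 223) = sqrt(-870) = I*sqrt(870)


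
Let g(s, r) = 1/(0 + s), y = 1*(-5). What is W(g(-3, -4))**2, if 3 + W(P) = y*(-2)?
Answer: 49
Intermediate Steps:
y = -5
g(s, r) = 1/s
W(P) = 7 (W(P) = -3 - 5*(-2) = -3 + 10 = 7)
W(g(-3, -4))**2 = 7**2 = 49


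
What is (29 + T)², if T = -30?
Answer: 1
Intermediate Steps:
(29 + T)² = (29 - 30)² = (-1)² = 1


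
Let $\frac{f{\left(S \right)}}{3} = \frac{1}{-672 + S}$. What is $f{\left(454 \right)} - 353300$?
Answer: $- \frac{77019403}{218} \approx -3.533 \cdot 10^{5}$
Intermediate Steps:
$f{\left(S \right)} = \frac{3}{-672 + S}$
$f{\left(454 \right)} - 353300 = \frac{3}{-672 + 454} - 353300 = \frac{3}{-218} - 353300 = 3 \left(- \frac{1}{218}\right) - 353300 = - \frac{3}{218} - 353300 = - \frac{77019403}{218}$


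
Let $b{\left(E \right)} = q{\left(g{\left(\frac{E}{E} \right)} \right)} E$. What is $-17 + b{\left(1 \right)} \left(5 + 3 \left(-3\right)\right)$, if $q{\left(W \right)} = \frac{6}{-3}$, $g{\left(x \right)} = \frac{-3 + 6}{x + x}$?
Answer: $-9$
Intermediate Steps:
$g{\left(x \right)} = \frac{3}{2 x}$
$q{\left(W \right)} = -2$ ($q{\left(W \right)} = 6 \left(- \frac{1}{3}\right) = -2$)
$b{\left(E \right)} = - 2 E$
$-17 + b{\left(1 \right)} \left(5 + 3 \left(-3\right)\right) = -17 + \left(-2\right) 1 \left(5 + 3 \left(-3\right)\right) = -17 - 2 \left(5 - 9\right) = -17 - -8 = -17 + 8 = -9$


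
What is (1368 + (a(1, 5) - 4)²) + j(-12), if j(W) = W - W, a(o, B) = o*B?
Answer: 1369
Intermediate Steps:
a(o, B) = B*o
j(W) = 0
(1368 + (a(1, 5) - 4)²) + j(-12) = (1368 + (5*1 - 4)²) + 0 = (1368 + (5 - 4)²) + 0 = (1368 + 1²) + 0 = (1368 + 1) + 0 = 1369 + 0 = 1369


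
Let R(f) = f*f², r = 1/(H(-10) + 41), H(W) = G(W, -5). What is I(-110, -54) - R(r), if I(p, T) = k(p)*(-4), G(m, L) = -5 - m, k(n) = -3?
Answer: 1168031/97336 ≈ 12.000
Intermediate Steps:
H(W) = -5 - W
r = 1/46 (r = 1/((-5 - 1*(-10)) + 41) = 1/((-5 + 10) + 41) = 1/(5 + 41) = 1/46 ≈ 0.021739)
R(f) = f³
I(p, T) = 12 (I(p, T) = -3*(-4) = 12)
I(-110, -54) - R(r) = 12 - (1/46)³ = 12 - 1*1/97336 = 12 - 1/97336 = 1168031/97336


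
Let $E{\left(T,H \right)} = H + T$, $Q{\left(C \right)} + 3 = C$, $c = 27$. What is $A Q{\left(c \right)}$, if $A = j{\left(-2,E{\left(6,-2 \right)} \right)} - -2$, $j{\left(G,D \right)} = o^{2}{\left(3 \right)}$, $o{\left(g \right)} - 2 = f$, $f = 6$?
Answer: $1584$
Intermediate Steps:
$Q{\left(C \right)} = -3 + C$
$o{\left(g \right)} = 8$ ($o{\left(g \right)} = 2 + 6 = 8$)
$j{\left(G,D \right)} = 64$ ($j{\left(G,D \right)} = 8^{2} = 64$)
$A = 66$ ($A = 64 - -2 = 64 + 2 = 66$)
$A Q{\left(c \right)} = 66 \left(-3 + 27\right) = 66 \cdot 24 = 1584$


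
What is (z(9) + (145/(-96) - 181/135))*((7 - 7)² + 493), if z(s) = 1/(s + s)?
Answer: -5953961/4320 ≈ -1378.2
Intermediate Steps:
z(s) = 1/(2*s)
(z(9) + (145/(-96) - 181/135))*((7 - 7)² + 493) = ((½)/9 + (145/(-96) - 181/135))*((7 - 7)² + 493) = ((½)*(⅑) + (145*(-1/96) - 181*1/135))*(0² + 493) = (1/18 + (-145/96 - 181/135))*(0 + 493) = (1/18 - 12317/4320)*493 = -12077/4320*493 = -5953961/4320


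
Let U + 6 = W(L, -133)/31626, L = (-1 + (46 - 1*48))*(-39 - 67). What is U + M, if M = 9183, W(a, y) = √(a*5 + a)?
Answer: 9177 + √53/5271 ≈ 9177.0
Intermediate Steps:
L = 318 (L = (-1 + (46 - 48))*(-106) = (-1 - 2)*(-106) = -3*(-106) = 318)
W(a, y) = √6*√a (W(a, y) = √(5*a + a) = √(6*a) = √6*√a)
U = -6 + √53/5271 (U = -6 + (√6*√318)/31626 = -6 + (6*√53)*(1/31626) = -6 + √53/5271 ≈ -5.9986)
U + M = (-6 + √53/5271) + 9183 = 9177 + √53/5271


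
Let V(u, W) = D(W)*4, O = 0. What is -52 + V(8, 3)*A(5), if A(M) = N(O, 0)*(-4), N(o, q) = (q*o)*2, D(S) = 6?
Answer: -52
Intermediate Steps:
N(o, q) = 2*o*q (N(o, q) = (o*q)*2 = 2*o*q)
A(M) = 0 (A(M) = (2*0*0)*(-4) = 0*(-4) = 0)
V(u, W) = 24 (V(u, W) = 6*4 = 24)
-52 + V(8, 3)*A(5) = -52 + 24*0 = -52 + 0 = -52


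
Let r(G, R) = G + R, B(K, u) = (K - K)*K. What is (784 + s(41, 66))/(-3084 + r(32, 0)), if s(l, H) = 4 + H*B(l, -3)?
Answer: -197/763 ≈ -0.25819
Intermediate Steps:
B(K, u) = 0 (B(K, u) = 0*K = 0)
s(l, H) = 4 (s(l, H) = 4 + H*0 = 4 + 0 = 4)
(784 + s(41, 66))/(-3084 + r(32, 0)) = (784 + 4)/(-3084 + (32 + 0)) = 788/(-3084 + 32) = 788/(-3052) = 788*(-1/3052) = -197/763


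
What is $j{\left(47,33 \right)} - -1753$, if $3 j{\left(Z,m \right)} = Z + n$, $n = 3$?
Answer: $\frac{5309}{3} \approx 1769.7$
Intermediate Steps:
$j{\left(Z,m \right)} = 1 + \frac{Z}{3}$ ($j{\left(Z,m \right)} = \frac{Z + 3}{3} = \frac{3 + Z}{3} = 1 + \frac{Z}{3}$)
$j{\left(47,33 \right)} - -1753 = \left(1 + \frac{1}{3} \cdot 47\right) - -1753 = \left(1 + \frac{47}{3}\right) + 1753 = \frac{50}{3} + 1753 = \frac{5309}{3}$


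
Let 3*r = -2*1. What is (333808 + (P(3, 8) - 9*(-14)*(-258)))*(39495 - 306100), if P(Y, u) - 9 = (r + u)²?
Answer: -723103410325/9 ≈ -8.0345e+10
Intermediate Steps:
r = -⅔ (r = (-2*1)/3 = (⅓)*(-2) = -⅔ ≈ -0.66667)
P(Y, u) = 9 + (-⅔ + u)²
(333808 + (P(3, 8) - 9*(-14)*(-258)))*(39495 - 306100) = (333808 + ((9 + (-2 + 3*8)²/9) - 9*(-14)*(-258)))*(39495 - 306100) = (333808 + ((9 + (-2 + 24)²/9) + 126*(-258)))*(-266605) = (333808 + ((9 + (⅑)*22²) - 32508))*(-266605) = (333808 + ((9 + (⅑)*484) - 32508))*(-266605) = (333808 + ((9 + 484/9) - 32508))*(-266605) = (333808 + (565/9 - 32508))*(-266605) = (333808 - 292007/9)*(-266605) = (2712265/9)*(-266605) = -723103410325/9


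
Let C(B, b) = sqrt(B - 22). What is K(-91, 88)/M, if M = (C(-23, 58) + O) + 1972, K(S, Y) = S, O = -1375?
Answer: -2587/16974 + 13*I*sqrt(5)/16974 ≈ -0.15241 + 0.0017126*I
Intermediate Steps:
C(B, b) = sqrt(-22 + B)
M = 597 + 3*I*sqrt(5) (M = (sqrt(-22 - 23) - 1375) + 1972 = (sqrt(-45) - 1375) + 1972 = (3*I*sqrt(5) - 1375) + 1972 = (-1375 + 3*I*sqrt(5)) + 1972 = 597 + 3*I*sqrt(5) ≈ 597.0 + 6.7082*I)
K(-91, 88)/M = -91/(597 + 3*I*sqrt(5))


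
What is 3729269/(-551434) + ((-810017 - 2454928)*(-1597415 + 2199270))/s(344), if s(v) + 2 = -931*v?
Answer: 270894889859607649/44151390361 ≈ 6.1356e+6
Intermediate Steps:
s(v) = -2 - 931*v
3729269/(-551434) + ((-810017 - 2454928)*(-1597415 + 2199270))/s(344) = 3729269/(-551434) + ((-810017 - 2454928)*(-1597415 + 2199270))/(-2 - 931*344) = 3729269*(-1/551434) + (-3264945*601855)/(-2 - 320264) = -3729269/551434 - 1965023472975/(-320266) = -3729269/551434 - 1965023472975*(-1/320266) = -3729269/551434 + 1965023472975/320266 = 270894889859607649/44151390361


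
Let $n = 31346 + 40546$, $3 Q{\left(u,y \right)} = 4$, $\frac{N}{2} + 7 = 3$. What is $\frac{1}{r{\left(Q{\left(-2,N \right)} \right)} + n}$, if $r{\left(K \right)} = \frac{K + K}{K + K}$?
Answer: $\frac{1}{71893} \approx 1.391 \cdot 10^{-5}$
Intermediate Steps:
$N = -8$ ($N = -14 + 2 \cdot 3 = -14 + 6 = -8$)
$Q{\left(u,y \right)} = \frac{4}{3}$ ($Q{\left(u,y \right)} = \frac{1}{3} \cdot 4 = \frac{4}{3}$)
$n = 71892$
$r{\left(K \right)} = 1$ ($r{\left(K \right)} = \frac{2 K}{2 K} = 2 K \frac{1}{2 K} = 1$)
$\frac{1}{r{\left(Q{\left(-2,N \right)} \right)} + n} = \frac{1}{1 + 71892} = \frac{1}{71893}$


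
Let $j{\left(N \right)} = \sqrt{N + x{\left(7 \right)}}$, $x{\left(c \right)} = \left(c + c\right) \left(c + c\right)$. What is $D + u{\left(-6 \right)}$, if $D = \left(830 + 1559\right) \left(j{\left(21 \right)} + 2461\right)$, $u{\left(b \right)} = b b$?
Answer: $5879365 + 2389 \sqrt{217} \approx 5.9146 \cdot 10^{6}$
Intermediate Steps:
$x{\left(c \right)} = 4 c^{2}$ ($x{\left(c \right)} = 2 c 2 c = 4 c^{2}$)
$u{\left(b \right)} = b^{2}$
$j{\left(N \right)} = \sqrt{196 + N}$ ($j{\left(N \right)} = \sqrt{N + 4 \cdot 7^{2}} = \sqrt{N + 4 \cdot 49} = \sqrt{N + 196} = \sqrt{196 + N}$)
$D = 5879329 + 2389 \sqrt{217}$ ($D = \left(830 + 1559\right) \left(\sqrt{196 + 21} + 2461\right) = 2389 \left(\sqrt{217} + 2461\right) = 2389 \left(2461 + \sqrt{217}\right) = 5879329 + 2389 \sqrt{217} \approx 5.9145 \cdot 10^{6}$)
$D + u{\left(-6 \right)} = \left(5879329 + 2389 \sqrt{217}\right) + \left(-6\right)^{2} = \left(5879329 + 2389 \sqrt{217}\right) + 36 = 5879365 + 2389 \sqrt{217}$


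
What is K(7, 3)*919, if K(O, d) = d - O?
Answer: -3676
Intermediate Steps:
K(7, 3)*919 = (3 - 1*7)*919 = (3 - 7)*919 = -4*919 = -3676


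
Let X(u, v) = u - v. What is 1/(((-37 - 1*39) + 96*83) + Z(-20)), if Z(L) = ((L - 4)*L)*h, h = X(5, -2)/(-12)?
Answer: 1/7612 ≈ 0.00013137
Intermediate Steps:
h = -7/12 (h = (5 - 1*(-2))/(-12) = (5 + 2)*(-1/12) = 7*(-1/12) = -7/12 ≈ -0.58333)
Z(L) = -7*L*(-4 + L)/12 (Z(L) = ((L - 4)*L)*(-7/12) = ((-4 + L)*L)*(-7/12) = (L*(-4 + L))*(-7/12) = -7*L*(-4 + L)/12)
1/(((-37 - 1*39) + 96*83) + Z(-20)) = 1/(((-37 - 1*39) + 96*83) + (7/12)*(-20)*(4 - 1*(-20))) = 1/(((-37 - 39) + 7968) + (7/12)*(-20)*(4 + 20)) = 1/((-76 + 7968) + (7/12)*(-20)*24) = 1/(7892 - 280) = 1/7612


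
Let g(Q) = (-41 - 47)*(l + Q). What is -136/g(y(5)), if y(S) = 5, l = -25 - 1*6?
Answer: -17/286 ≈ -0.059441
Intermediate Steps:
l = -31 (l = -25 - 6 = -31)
g(Q) = 2728 - 88*Q (g(Q) = (-41 - 47)*(-31 + Q) = -88*(-31 + Q) = 2728 - 88*Q)
-136/g(y(5)) = -136/(2728 - 88*5) = -136/(2728 - 440) = -136/2288 = -136*1/2288 = -17/286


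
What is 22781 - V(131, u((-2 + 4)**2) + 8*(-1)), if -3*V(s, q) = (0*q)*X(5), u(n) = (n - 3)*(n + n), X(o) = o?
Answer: 22781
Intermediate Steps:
u(n) = 2*n*(-3 + n) (u(n) = (-3 + n)*(2*n) = 2*n*(-3 + n))
V(s, q) = 0 (V(s, q) = -0*q*5/3 = -0*5 = -1/3*0 = 0)
22781 - V(131, u((-2 + 4)**2) + 8*(-1)) = 22781 - 1*0 = 22781 + 0 = 22781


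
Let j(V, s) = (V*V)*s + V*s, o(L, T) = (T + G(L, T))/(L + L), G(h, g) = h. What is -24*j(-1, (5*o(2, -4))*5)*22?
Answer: 0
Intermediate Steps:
o(L, T) = (L + T)/(2*L) (o(L, T) = (T + L)/(L + L) = (L + T)/((2*L)) = (L + T)*(1/(2*L)) = (L + T)/(2*L))
j(V, s) = V*s + s*V² (j(V, s) = V²*s + V*s = s*V² + V*s = V*s + s*V²)
-24*j(-1, (5*o(2, -4))*5)*22 = -(-24)*(5*((½)*(2 - 4)/2))*5*(1 - 1)*22 = -(-24)*(5*((½)*(½)*(-2)))*5*0*22 = -(-24)*(5*(-½))*5*0*22 = -(-24)*(-5/2*5)*0*22 = -(-24)*(-25)*0/2*22 = -24*0*22 = 0*22 = 0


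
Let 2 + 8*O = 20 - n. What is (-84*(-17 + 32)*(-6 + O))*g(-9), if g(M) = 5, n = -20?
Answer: 7875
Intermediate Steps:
O = 19/4 (O = -¼ + (20 - 1*(-20))/8 = -¼ + (20 + 20)/8 = -¼ + (⅛)*40 = -¼ + 5 = 19/4 ≈ 4.7500)
(-84*(-17 + 32)*(-6 + O))*g(-9) = -84*(-17 + 32)*(-6 + 19/4)*5 = -1260*(-5)/4*5 = -84*(-75/4)*5 = 1575*5 = 7875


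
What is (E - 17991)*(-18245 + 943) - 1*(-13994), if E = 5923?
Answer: 208814530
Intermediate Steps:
(E - 17991)*(-18245 + 943) - 1*(-13994) = (5923 - 17991)*(-18245 + 943) - 1*(-13994) = -12068*(-17302) + 13994 = 208800536 + 13994 = 208814530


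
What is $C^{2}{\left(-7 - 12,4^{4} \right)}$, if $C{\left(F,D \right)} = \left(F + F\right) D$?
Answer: $94633984$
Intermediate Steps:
$C{\left(F,D \right)} = 2 D F$ ($C{\left(F,D \right)} = 2 F D = 2 D F$)
$C^{2}{\left(-7 - 12,4^{4} \right)} = \left(2 \cdot 4^{4} \left(-7 - 12\right)\right)^{2} = \left(2 \cdot 256 \left(-7 - 12\right)\right)^{2} = \left(2 \cdot 256 \left(-19\right)\right)^{2} = \left(-9728\right)^{2} = 94633984$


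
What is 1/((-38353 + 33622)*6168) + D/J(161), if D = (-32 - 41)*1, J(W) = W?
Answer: -2130199145/4698110088 ≈ -0.45342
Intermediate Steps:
D = -73 (D = -73*1 = -73)
1/((-38353 + 33622)*6168) + D/J(161) = 1/((-38353 + 33622)*6168) - 73/161 = (1/6168)/(-4731) - 73*1/161 = -1/4731*1/6168 - 73/161 = -1/29180808 - 73/161 = -2130199145/4698110088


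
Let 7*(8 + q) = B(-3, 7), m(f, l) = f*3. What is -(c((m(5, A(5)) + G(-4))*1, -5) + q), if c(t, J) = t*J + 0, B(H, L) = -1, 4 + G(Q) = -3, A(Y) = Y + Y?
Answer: 337/7 ≈ 48.143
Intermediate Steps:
A(Y) = 2*Y
G(Q) = -7 (G(Q) = -4 - 3 = -7)
m(f, l) = 3*f
q = -57/7 (q = -8 + (⅐)*(-1) = -8 - ⅐ = -57/7 ≈ -8.1429)
c(t, J) = J*t (c(t, J) = J*t + 0 = J*t)
-(c((m(5, A(5)) + G(-4))*1, -5) + q) = -(-5*(3*5 - 7) - 57/7) = -(-5*(15 - 7) - 57/7) = -(-40 - 57/7) = -1*(-337/7) = 337/7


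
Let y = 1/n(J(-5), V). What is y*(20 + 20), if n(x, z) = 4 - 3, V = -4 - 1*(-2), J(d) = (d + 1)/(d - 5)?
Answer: 40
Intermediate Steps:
J(d) = (1 + d)/(-5 + d)
V = -2 (V = -4 + 2 = -2)
n(x, z) = 1
y = 1 (y = 1/1 = 1)
y*(20 + 20) = 1*(20 + 20) = 1*40 = 40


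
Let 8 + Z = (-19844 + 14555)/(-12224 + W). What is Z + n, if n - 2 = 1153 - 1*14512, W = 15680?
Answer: -15398243/1152 ≈ -13367.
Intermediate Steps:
Z = -10979/1152 (Z = -8 + (-19844 + 14555)/(-12224 + 15680) = -8 - 5289/3456 = -8 - 5289*1/3456 = -8 - 1763/1152 = -10979/1152 ≈ -9.5304)
n = -13357 (n = 2 + (1153 - 1*14512) = 2 + (1153 - 14512) = 2 - 13359 = -13357)
Z + n = -10979/1152 - 13357 = -15398243/1152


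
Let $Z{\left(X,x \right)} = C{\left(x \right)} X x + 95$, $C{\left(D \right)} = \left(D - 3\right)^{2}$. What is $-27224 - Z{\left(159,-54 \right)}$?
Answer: $27868595$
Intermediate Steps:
$C{\left(D \right)} = \left(-3 + D\right)^{2}$
$Z{\left(X,x \right)} = 95 + X x \left(-3 + x\right)^{2}$ ($Z{\left(X,x \right)} = \left(-3 + x\right)^{2} X x + 95 = X \left(-3 + x\right)^{2} x + 95 = X x \left(-3 + x\right)^{2} + 95 = 95 + X x \left(-3 + x\right)^{2}$)
$-27224 - Z{\left(159,-54 \right)} = -27224 - \left(95 + 159 \left(-54\right) \left(-3 - 54\right)^{2}\right) = -27224 - \left(95 + 159 \left(-54\right) \left(-57\right)^{2}\right) = -27224 - \left(95 + 159 \left(-54\right) 3249\right) = -27224 - \left(95 - 27895914\right) = -27224 - -27895819 = -27224 + 27895819 = 27868595$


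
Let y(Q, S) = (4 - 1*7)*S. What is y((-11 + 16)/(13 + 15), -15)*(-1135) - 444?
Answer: -51519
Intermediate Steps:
y(Q, S) = -3*S (y(Q, S) = (4 - 7)*S = -3*S)
y((-11 + 16)/(13 + 15), -15)*(-1135) - 444 = -3*(-15)*(-1135) - 444 = 45*(-1135) - 444 = -51075 - 444 = -51519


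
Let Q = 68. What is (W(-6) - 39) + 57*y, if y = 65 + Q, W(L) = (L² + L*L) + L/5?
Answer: 38064/5 ≈ 7612.8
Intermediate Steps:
W(L) = 2*L² + L/5 (W(L) = (L² + L²) + L*(⅕) = 2*L² + L/5)
y = 133 (y = 65 + 68 = 133)
(W(-6) - 39) + 57*y = ((⅕)*(-6)*(1 + 10*(-6)) - 39) + 57*133 = ((⅕)*(-6)*(1 - 60) - 39) + 7581 = ((⅕)*(-6)*(-59) - 39) + 7581 = (354/5 - 39) + 7581 = 159/5 + 7581 = 38064/5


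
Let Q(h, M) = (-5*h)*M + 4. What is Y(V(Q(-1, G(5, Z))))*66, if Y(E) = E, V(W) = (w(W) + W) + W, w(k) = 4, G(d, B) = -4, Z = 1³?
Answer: -1848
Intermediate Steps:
Z = 1
Q(h, M) = 4 - 5*M*h (Q(h, M) = -5*M*h + 4 = 4 - 5*M*h)
V(W) = 4 + 2*W (V(W) = (4 + W) + W = 4 + 2*W)
Y(V(Q(-1, G(5, Z))))*66 = (4 + 2*(4 - 5*(-4)*(-1)))*66 = (4 + 2*(4 - 20))*66 = (4 + 2*(-16))*66 = (4 - 32)*66 = -28*66 = -1848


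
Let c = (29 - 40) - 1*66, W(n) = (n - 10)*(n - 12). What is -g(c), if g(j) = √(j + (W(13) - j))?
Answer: -√3 ≈ -1.7320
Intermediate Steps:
W(n) = (-12 + n)*(-10 + n) (W(n) = (-10 + n)*(-12 + n) = (-12 + n)*(-10 + n))
c = -77 (c = -11 - 66 = -77)
g(j) = √3 (g(j) = √(j + ((120 + 13² - 22*13) - j)) = √(j + ((120 + 169 - 286) - j)) = √(j + (3 - j)) = √3)
-g(c) = -√3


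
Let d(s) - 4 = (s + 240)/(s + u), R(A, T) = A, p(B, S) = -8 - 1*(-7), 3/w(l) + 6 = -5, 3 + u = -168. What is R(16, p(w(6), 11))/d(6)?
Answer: 440/69 ≈ 6.3768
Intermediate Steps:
u = -171 (u = -3 - 168 = -171)
w(l) = -3/11 (w(l) = 3/(-6 - 5) = 3/(-11) = 3*(-1/11) = -3/11)
p(B, S) = -1 (p(B, S) = -8 + 7 = -1)
d(s) = 4 + (240 + s)/(-171 + s) (d(s) = 4 + (s + 240)/(s - 171) = 4 + (240 + s)/(-171 + s))
R(16, p(w(6), 11))/d(6) = 16/(((-444 + 5*6)/(-171 + 6))) = 16/(((-444 + 30)/(-165))) = 16/((-1/165*(-414))) = 16/(138/55) = 16*(55/138) = 440/69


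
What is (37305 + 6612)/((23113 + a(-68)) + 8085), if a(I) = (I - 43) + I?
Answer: 43917/31019 ≈ 1.4158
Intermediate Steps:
a(I) = -43 + 2*I (a(I) = (-43 + I) + I = -43 + 2*I)
(37305 + 6612)/((23113 + a(-68)) + 8085) = (37305 + 6612)/((23113 + (-43 + 2*(-68))) + 8085) = 43917/((23113 + (-43 - 136)) + 8085) = 43917/((23113 - 179) + 8085) = 43917/(22934 + 8085) = 43917/31019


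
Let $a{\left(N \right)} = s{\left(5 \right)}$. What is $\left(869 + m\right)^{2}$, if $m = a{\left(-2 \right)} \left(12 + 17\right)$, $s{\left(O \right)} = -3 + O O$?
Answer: $2271049$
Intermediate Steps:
$s{\left(O \right)} = -3 + O^{2}$
$a{\left(N \right)} = 22$ ($a{\left(N \right)} = -3 + 5^{2} = -3 + 25 = 22$)
$m = 638$ ($m = 22 \left(12 + 17\right) = 22 \cdot 29 = 638$)
$\left(869 + m\right)^{2} = \left(869 + 638\right)^{2} = 1507^{2} = 2271049$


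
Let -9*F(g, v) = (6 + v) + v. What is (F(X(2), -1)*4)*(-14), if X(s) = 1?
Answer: 224/9 ≈ 24.889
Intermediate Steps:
F(g, v) = -2/3 - 2*v/9 (F(g, v) = -((6 + v) + v)/9 = -(6 + 2*v)/9 = -2/3 - 2*v/9)
(F(X(2), -1)*4)*(-14) = ((-2/3 - 2/9*(-1))*4)*(-14) = ((-2/3 + 2/9)*4)*(-14) = -4/9*4*(-14) = -16/9*(-14) = 224/9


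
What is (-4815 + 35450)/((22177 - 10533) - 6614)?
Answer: 6127/1006 ≈ 6.0905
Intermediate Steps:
(-4815 + 35450)/((22177 - 10533) - 6614) = 30635/(11644 - 6614) = 30635/5030 = 30635*(1/5030) = 6127/1006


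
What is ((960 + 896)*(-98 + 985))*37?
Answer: 60912064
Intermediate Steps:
((960 + 896)*(-98 + 985))*37 = (1856*887)*37 = 1646272*37 = 60912064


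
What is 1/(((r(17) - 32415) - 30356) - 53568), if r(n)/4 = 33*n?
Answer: -1/114095 ≈ -8.7646e-6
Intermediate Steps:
r(n) = 132*n (r(n) = 4*(33*n) = 132*n)
1/(((r(17) - 32415) - 30356) - 53568) = 1/(((132*17 - 32415) - 30356) - 53568) = 1/(((2244 - 32415) - 30356) - 53568) = 1/((-30171 - 30356) - 53568) = 1/(-60527 - 53568) = 1/(-114095) = -1/114095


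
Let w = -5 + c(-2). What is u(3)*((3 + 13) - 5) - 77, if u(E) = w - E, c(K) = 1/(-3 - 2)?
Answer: -836/5 ≈ -167.20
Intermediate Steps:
c(K) = -⅕ (c(K) = 1/(-5) = -⅕)
w = -26/5 (w = -5 - ⅕ = -26/5 ≈ -5.2000)
u(E) = -26/5 - E
u(3)*((3 + 13) - 5) - 77 = (-26/5 - 1*3)*((3 + 13) - 5) - 77 = (-26/5 - 3)*(16 - 5) - 77 = -41/5*11 - 77 = -451/5 - 77 = -836/5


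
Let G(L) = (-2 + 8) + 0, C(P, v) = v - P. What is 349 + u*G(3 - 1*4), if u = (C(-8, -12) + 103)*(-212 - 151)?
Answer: -215273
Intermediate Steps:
u = -35937 (u = ((-12 - 1*(-8)) + 103)*(-212 - 151) = ((-12 + 8) + 103)*(-363) = (-4 + 103)*(-363) = 99*(-363) = -35937)
G(L) = 6 (G(L) = 6 + 0 = 6)
349 + u*G(3 - 1*4) = 349 - 35937*6 = 349 - 215622 = -215273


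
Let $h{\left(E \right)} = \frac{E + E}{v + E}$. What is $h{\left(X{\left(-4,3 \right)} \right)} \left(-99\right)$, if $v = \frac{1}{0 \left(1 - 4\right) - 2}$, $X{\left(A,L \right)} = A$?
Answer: $-176$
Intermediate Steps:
$v = - \frac{1}{2}$ ($v = \frac{1}{0 \left(-3\right) - 2} = \frac{1}{0 - 2} = \frac{1}{-2} = - \frac{1}{2} \approx -0.5$)
$h{\left(E \right)} = \frac{2 E}{- \frac{1}{2} + E}$ ($h{\left(E \right)} = \frac{E + E}{- \frac{1}{2} + E} = \frac{2 E}{- \frac{1}{2} + E}$)
$h{\left(X{\left(-4,3 \right)} \right)} \left(-99\right) = 4 \left(-4\right) \frac{1}{-1 + 2 \left(-4\right)} \left(-99\right) = 4 \left(-4\right) \frac{1}{-1 - 8} \left(-99\right) = 4 \left(-4\right) \frac{1}{-9} \left(-99\right) = 4 \left(-4\right) \left(- \frac{1}{9}\right) \left(-99\right) = \frac{16}{9} \left(-99\right) = -176$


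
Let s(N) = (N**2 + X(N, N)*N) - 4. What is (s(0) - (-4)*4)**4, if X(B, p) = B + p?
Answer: 20736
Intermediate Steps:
s(N) = -4 + 3*N**2 (s(N) = (N**2 + (N + N)*N) - 4 = (N**2 + (2*N)*N) - 4 = (N**2 + 2*N**2) - 4 = 3*N**2 - 4 = -4 + 3*N**2)
(s(0) - (-4)*4)**4 = ((-4 + 3*0**2) - (-4)*4)**4 = ((-4 + 3*0) - 1*(-16))**4 = ((-4 + 0) + 16)**4 = (-4 + 16)**4 = 12**4 = 20736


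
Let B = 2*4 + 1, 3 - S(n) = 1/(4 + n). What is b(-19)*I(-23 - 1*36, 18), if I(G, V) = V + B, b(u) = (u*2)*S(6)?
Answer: -14877/5 ≈ -2975.4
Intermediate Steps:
S(n) = 3 - 1/(4 + n)
B = 9 (B = 8 + 1 = 9)
b(u) = 29*u/5 (b(u) = (u*2)*((11 + 3*6)/(4 + 6)) = (2*u)*((11 + 18)/10) = (2*u)*((⅒)*29) = (2*u)*(29/10) = 29*u/5)
I(G, V) = 9 + V (I(G, V) = V + 9 = 9 + V)
b(-19)*I(-23 - 1*36, 18) = ((29/5)*(-19))*(9 + 18) = -551/5*27 = -14877/5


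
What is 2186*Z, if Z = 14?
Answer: 30604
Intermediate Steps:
2186*Z = 2186*14 = 30604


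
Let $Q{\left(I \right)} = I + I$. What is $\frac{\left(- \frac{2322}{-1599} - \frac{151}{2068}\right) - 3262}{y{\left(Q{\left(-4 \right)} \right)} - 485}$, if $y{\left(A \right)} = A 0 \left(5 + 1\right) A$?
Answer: $\frac{3593999779}{534588340} \approx 6.7229$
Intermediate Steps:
$Q{\left(I \right)} = 2 I$
$y{\left(A \right)} = 0$ ($y{\left(A \right)} = A 0 \cdot 6 A = A 0 A = 0 A = 0$)
$\frac{\left(- \frac{2322}{-1599} - \frac{151}{2068}\right) - 3262}{y{\left(Q{\left(-4 \right)} \right)} - 485} = \frac{\left(- \frac{2322}{-1599} - \frac{151}{2068}\right) - 3262}{0 - 485} = \frac{\left(\left(-2322\right) \left(- \frac{1}{1599}\right) - \frac{151}{2068}\right) - 3262}{-485} = \left(\left(\frac{774}{533} - \frac{151}{2068}\right) - 3262\right) \left(- \frac{1}{485}\right) = \left(\frac{1520149}{1102244} - 3262\right) \left(- \frac{1}{485}\right) = \left(- \frac{3593999779}{1102244}\right) \left(- \frac{1}{485}\right) = \frac{3593999779}{534588340}$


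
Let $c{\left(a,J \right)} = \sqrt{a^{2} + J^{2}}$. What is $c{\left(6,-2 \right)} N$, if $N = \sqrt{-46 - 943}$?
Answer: $2 i \sqrt{9890} \approx 198.9 i$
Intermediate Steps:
$N = i \sqrt{989}$ ($N = \sqrt{-989} = i \sqrt{989} \approx 31.448 i$)
$c{\left(a,J \right)} = \sqrt{J^{2} + a^{2}}$
$c{\left(6,-2 \right)} N = \sqrt{\left(-2\right)^{2} + 6^{2}} i \sqrt{989} = \sqrt{4 + 36} i \sqrt{989} = \sqrt{40} i \sqrt{989} = 2 \sqrt{10} i \sqrt{989} = 2 i \sqrt{9890}$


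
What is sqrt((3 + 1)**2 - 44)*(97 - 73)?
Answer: 48*I*sqrt(7) ≈ 127.0*I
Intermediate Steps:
sqrt((3 + 1)**2 - 44)*(97 - 73) = sqrt(4**2 - 44)*24 = sqrt(16 - 44)*24 = sqrt(-28)*24 = (2*I*sqrt(7))*24 = 48*I*sqrt(7)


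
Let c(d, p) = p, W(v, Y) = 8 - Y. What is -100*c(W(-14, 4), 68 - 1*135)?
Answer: 6700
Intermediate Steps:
-100*c(W(-14, 4), 68 - 1*135) = -100*(68 - 1*135) = -100*(68 - 135) = -100*(-67) = 6700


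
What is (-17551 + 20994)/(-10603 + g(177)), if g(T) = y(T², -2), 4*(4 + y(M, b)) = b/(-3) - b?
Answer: -10329/31819 ≈ -0.32462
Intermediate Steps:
y(M, b) = -4 - b/3 (y(M, b) = -4 + (b/(-3) - b)/4 = -4 + (b*(-⅓) - b)/4 = -4 + (-b/3 - b)/4 = -4 + (-4*b/3)/4 = -4 - b/3)
g(T) = -10/3 (g(T) = -4 - ⅓*(-2) = -4 + ⅔ = -10/3)
(-17551 + 20994)/(-10603 + g(177)) = (-17551 + 20994)/(-10603 - 10/3) = 3443/(-31819/3) = 3443*(-3/31819) = -10329/31819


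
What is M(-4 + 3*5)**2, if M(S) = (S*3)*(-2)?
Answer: 4356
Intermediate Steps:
M(S) = -6*S (M(S) = (3*S)*(-2) = -6*S)
M(-4 + 3*5)**2 = (-6*(-4 + 3*5))**2 = (-6*(-4 + 15))**2 = (-6*11)**2 = (-66)**2 = 4356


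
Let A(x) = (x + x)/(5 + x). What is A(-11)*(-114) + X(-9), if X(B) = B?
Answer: -427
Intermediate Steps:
A(x) = 2*x/(5 + x) (A(x) = (2*x)/(5 + x) = 2*x/(5 + x))
A(-11)*(-114) + X(-9) = (2*(-11)/(5 - 11))*(-114) - 9 = (2*(-11)/(-6))*(-114) - 9 = (2*(-11)*(-⅙))*(-114) - 9 = (11/3)*(-114) - 9 = -418 - 9 = -427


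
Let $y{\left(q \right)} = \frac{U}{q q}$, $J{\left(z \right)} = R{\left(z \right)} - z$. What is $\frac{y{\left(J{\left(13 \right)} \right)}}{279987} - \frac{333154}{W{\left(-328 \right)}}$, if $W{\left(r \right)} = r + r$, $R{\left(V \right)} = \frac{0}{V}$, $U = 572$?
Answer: $\frac{606312142919}{1193864568} \approx 507.86$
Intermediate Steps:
$R{\left(V \right)} = 0$
$J{\left(z \right)} = - z$ ($J{\left(z \right)} = 0 - z = - z$)
$y{\left(q \right)} = \frac{572}{q^{2}}$ ($y{\left(q \right)} = \frac{572}{q q} = \frac{572}{q^{2}}$)
$W{\left(r \right)} = 2 r$
$\frac{y{\left(J{\left(13 \right)} \right)}}{279987} - \frac{333154}{W{\left(-328 \right)}} = \frac{572 \cdot \frac{1}{169}}{279987} - \frac{333154}{2 \left(-328\right)} = \frac{572}{169} \cdot \frac{1}{279987} - \frac{333154}{-656} = 572 \cdot \frac{1}{169} \cdot \frac{1}{279987} - - \frac{166577}{328} = \frac{44}{13} \cdot \frac{1}{279987} + \frac{166577}{328} = \frac{44}{3639831} + \frac{166577}{328} = \frac{606312142919}{1193864568}$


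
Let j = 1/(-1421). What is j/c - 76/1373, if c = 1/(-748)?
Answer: 919008/1951033 ≈ 0.47104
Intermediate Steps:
j = -1/1421 ≈ -0.00070373
c = -1/748 ≈ -0.0013369
j/c - 76/1373 = -1/(1421*(-1/748)) - 76/1373 = -1/1421*(-748) - 76*1/1373 = 748/1421 - 76/1373 = 919008/1951033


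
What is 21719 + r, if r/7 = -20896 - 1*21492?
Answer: -274997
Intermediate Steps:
r = -296716 (r = 7*(-20896 - 1*21492) = 7*(-20896 - 21492) = 7*(-42388) = -296716)
21719 + r = 21719 - 296716 = -274997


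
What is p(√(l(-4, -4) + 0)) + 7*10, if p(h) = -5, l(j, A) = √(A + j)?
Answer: 65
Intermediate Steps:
p(√(l(-4, -4) + 0)) + 7*10 = -5 + 7*10 = -5 + 70 = 65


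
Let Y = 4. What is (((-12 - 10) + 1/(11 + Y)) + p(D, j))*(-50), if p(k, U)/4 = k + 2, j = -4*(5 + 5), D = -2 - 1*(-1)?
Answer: 2690/3 ≈ 896.67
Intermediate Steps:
D = -1 (D = -2 + 1 = -1)
j = -40 (j = -4*10 = -40)
p(k, U) = 8 + 4*k (p(k, U) = 4*(k + 2) = 4*(2 + k) = 8 + 4*k)
(((-12 - 10) + 1/(11 + Y)) + p(D, j))*(-50) = (((-12 - 10) + 1/(11 + 4)) + (8 + 4*(-1)))*(-50) = ((-22 + 1/15) + (8 - 4))*(-50) = ((-22 + 1/15) + 4)*(-50) = (-329/15 + 4)*(-50) = -269/15*(-50) = 2690/3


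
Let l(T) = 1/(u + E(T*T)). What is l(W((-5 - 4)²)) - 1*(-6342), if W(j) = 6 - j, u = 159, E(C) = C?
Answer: 36682129/5784 ≈ 6342.0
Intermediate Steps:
l(T) = 1/(159 + T²) (l(T) = 1/(159 + T*T) = 1/(159 + T²))
l(W((-5 - 4)²)) - 1*(-6342) = 1/(159 + (6 - (-5 - 4)²)²) - 1*(-6342) = 1/(159 + (6 - 1*(-9)²)²) + 6342 = 1/(159 + (6 - 1*81)²) + 6342 = 1/(159 + (6 - 81)²) + 6342 = 1/(159 + (-75)²) + 6342 = 1/(159 + 5625) + 6342 = 1/5784 + 6342 = 36682129/5784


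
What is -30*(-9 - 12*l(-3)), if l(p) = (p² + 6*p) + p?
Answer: -4050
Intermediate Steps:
l(p) = p² + 7*p
-30*(-9 - 12*l(-3)) = -30*(-9 - (-36)*(7 - 3)) = -30*(-9 - (-36)*4) = -30*(-9 - 12*(-12)) = -30*(-9 + 144) = -30*135 = -4050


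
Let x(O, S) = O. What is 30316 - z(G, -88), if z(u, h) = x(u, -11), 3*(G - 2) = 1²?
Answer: 90941/3 ≈ 30314.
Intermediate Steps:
G = 7/3 (G = 2 + (⅓)*1² = 2 + (⅓)*1 = 2 + ⅓ = 7/3 ≈ 2.3333)
z(u, h) = u
30316 - z(G, -88) = 30316 - 1*7/3 = 30316 - 7/3 = 90941/3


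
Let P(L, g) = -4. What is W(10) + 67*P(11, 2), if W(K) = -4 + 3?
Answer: -269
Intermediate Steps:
W(K) = -1
W(10) + 67*P(11, 2) = -1 + 67*(-4) = -1 - 268 = -269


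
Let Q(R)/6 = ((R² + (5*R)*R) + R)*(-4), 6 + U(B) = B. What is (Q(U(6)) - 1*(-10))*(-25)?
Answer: -250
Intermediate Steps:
U(B) = -6 + B
Q(R) = -144*R² - 24*R (Q(R) = 6*(((R² + (5*R)*R) + R)*(-4)) = 6*(((R² + 5*R²) + R)*(-4)) = 6*((6*R² + R)*(-4)) = 6*((R + 6*R²)*(-4)) = 6*(-24*R² - 4*R) = -144*R² - 24*R)
(Q(U(6)) - 1*(-10))*(-25) = (-24*(-6 + 6)*(1 + 6*(-6 + 6)) - 1*(-10))*(-25) = (-24*0*(1 + 6*0) + 10)*(-25) = (-24*0*(1 + 0) + 10)*(-25) = (-24*0*1 + 10)*(-25) = (0 + 10)*(-25) = 10*(-25) = -250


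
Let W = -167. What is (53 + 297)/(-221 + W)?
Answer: -175/194 ≈ -0.90206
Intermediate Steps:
(53 + 297)/(-221 + W) = (53 + 297)/(-221 - 167) = 350/(-388) = 350*(-1/388) = -175/194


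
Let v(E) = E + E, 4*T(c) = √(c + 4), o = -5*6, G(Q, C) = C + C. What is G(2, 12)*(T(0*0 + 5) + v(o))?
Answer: -1422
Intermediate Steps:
G(Q, C) = 2*C
o = -30
T(c) = √(4 + c)/4 (T(c) = √(c + 4)/4 = √(4 + c)/4)
v(E) = 2*E
G(2, 12)*(T(0*0 + 5) + v(o)) = (2*12)*(√(4 + (0*0 + 5))/4 + 2*(-30)) = 24*(√(4 + (0 + 5))/4 - 60) = 24*(√(4 + 5)/4 - 60) = 24*(√9/4 - 60) = 24*((¼)*3 - 60) = 24*(¾ - 60) = 24*(-237/4) = -1422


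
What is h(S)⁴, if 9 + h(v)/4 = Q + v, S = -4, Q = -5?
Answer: 26873856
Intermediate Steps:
h(v) = -56 + 4*v (h(v) = -36 + 4*(-5 + v) = -36 + (-20 + 4*v) = -56 + 4*v)
h(S)⁴ = (-56 + 4*(-4))⁴ = (-56 - 16)⁴ = (-72)⁴ = 26873856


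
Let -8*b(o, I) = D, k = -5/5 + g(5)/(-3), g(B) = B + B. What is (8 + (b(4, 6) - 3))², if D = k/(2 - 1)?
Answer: 17689/576 ≈ 30.710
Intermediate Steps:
g(B) = 2*B
k = -13/3 (k = -5/5 + (2*5)/(-3) = -5*⅕ + 10*(-⅓) = -1 - 10/3 = -13/3 ≈ -4.3333)
D = -13/3 (D = -13/(3*(2 - 1)) = -13/3/1 = -13/3*1 = -13/3 ≈ -4.3333)
b(o, I) = 13/24 (b(o, I) = -⅛*(-13/3) = 13/24)
(8 + (b(4, 6) - 3))² = (8 + (13/24 - 3))² = (8 - 59/24)² = (133/24)² = 17689/576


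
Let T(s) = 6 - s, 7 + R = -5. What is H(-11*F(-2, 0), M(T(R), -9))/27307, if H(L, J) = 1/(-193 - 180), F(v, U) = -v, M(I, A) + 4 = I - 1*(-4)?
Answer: -1/10185511 ≈ -9.8179e-8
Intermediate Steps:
R = -12 (R = -7 - 5 = -12)
M(I, A) = I (M(I, A) = -4 + (I - 1*(-4)) = -4 + (I + 4) = -4 + (4 + I) = I)
H(L, J) = -1/373 (H(L, J) = 1/(-373) = -1/373)
H(-11*F(-2, 0), M(T(R), -9))/27307 = -1/373/27307 = -1/373*1/27307 = -1/10185511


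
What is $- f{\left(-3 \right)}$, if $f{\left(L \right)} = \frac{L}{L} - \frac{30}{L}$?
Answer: $-11$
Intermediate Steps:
$f{\left(L \right)} = 1 - \frac{30}{L}$
$- f{\left(-3 \right)} = - \frac{-30 - 3}{-3} = - \frac{\left(-1\right) \left(-33\right)}{3} = \left(-1\right) 11 = -11$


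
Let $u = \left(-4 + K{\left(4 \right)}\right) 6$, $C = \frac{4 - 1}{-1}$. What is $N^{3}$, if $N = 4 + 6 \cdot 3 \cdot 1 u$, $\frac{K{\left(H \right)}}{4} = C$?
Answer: $-5124031424$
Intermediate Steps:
$C = -3$ ($C = 3 \left(-1\right) = -3$)
$K{\left(H \right)} = -12$ ($K{\left(H \right)} = 4 \left(-3\right) = -12$)
$u = -96$ ($u = \left(-4 - 12\right) 6 = \left(-16\right) 6 = -96$)
$N = -1724$ ($N = 4 + 6 \cdot 3 \cdot 1 \left(-96\right) = 4 + 6 \cdot 3 \left(-96\right) = 4 + 6 \left(-288\right) = 4 - 1728 = -1724$)
$N^{3} = \left(-1724\right)^{3} = -5124031424$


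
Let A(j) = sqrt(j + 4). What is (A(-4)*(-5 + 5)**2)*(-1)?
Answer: 0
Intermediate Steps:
A(j) = sqrt(4 + j)
(A(-4)*(-5 + 5)**2)*(-1) = (sqrt(4 - 4)*(-5 + 5)**2)*(-1) = (sqrt(0)*0**2)*(-1) = (0*0)*(-1) = 0*(-1) = 0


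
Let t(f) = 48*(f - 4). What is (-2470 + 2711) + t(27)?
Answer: 1345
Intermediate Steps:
t(f) = -192 + 48*f (t(f) = 48*(-4 + f) = -192 + 48*f)
(-2470 + 2711) + t(27) = (-2470 + 2711) + (-192 + 48*27) = 241 + (-192 + 1296) = 241 + 1104 = 1345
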